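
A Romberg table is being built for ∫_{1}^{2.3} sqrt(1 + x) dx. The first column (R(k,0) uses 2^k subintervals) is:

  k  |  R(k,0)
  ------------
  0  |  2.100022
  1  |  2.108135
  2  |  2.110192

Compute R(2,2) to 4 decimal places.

Richardson extrapolation on the trapezoidal column (denominator 4−1=3):
R(1,1) = (4·2.108135 − 2.100022) / 3 = 2.110839
R(2,1) = 2.110192 + (2.110192 − 2.108135)/3 = 2.110878
R(2,2) = (16·2.110878 − 2.110839) / 15 = 2.110881

2.1109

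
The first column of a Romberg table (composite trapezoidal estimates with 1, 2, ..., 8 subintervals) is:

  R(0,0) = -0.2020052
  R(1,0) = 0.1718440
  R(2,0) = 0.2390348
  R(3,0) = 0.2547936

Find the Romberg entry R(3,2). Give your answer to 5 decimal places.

Richardson extrapolation on the trapezoidal column (denominator 4−1=3):
R(2,1) = (4·0.2390348 − 0.1718440) / 3 = 0.2614317
R(3,1) = (4·0.2547936 − 0.2390348) / 3 = 0.2600465
R(3,2) = 0.2600465 + (0.2600465 − 0.2614317)/15 = 0.2599542
(Column j=1 coincides with Simpson's rule on the same nodes.)

0.25995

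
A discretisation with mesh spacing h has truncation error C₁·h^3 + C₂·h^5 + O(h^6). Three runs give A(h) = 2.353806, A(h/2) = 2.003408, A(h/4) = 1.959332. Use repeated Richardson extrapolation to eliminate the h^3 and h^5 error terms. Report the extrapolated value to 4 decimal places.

First eliminate the h^3 term (factor 2^3 = 8):
  B₁ = (8·2.003408 − 2.353806)/7 = 1.953351
  B₂ = (8·1.959332 − 2.003408)/7 = 1.953035
Then eliminate the h^5 term (factor 2^5 = 32):
  (32·1.953035 − 1.953351)/31 = 1.953025

1.9530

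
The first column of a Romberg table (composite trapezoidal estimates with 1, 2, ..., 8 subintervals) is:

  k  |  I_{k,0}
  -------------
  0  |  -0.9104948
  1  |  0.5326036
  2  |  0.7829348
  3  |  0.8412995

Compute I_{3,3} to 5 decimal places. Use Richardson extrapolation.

0.86044

I_{1,1} = 0.5326036 + (0.5326036 − (-0.9104948))/3 = 1.0136364
I_{2,1} = (4·0.7829348 − 0.5326036) / 3 = 0.8663785
I_{3,1} = (4·0.8412995 − 0.7829348) / 3 = 0.8607544
I_{2,2} = (16·0.8663785 − 1.0136364) / 15 = 0.8565613
I_{3,2} = 0.8607544 + (0.8607544 − 0.8663785)/15 = 0.8603795
I_{3,3} = (64·0.8603795 − 0.8565613) / 63 = 0.8604401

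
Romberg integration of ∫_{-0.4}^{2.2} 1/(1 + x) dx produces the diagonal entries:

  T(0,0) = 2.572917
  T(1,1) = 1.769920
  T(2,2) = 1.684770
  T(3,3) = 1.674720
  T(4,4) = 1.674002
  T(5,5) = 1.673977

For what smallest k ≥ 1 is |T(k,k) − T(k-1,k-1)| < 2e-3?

k = 4

|T(1,1) − T(0,0)| = 0.802997 ≥ 2e-3
|T(2,2) − T(1,1)| = 0.085150 ≥ 2e-3
|T(3,3) − T(2,2)| = 0.010050 ≥ 2e-3
|T(4,4) − T(3,3)| = 0.000718 < 2e-3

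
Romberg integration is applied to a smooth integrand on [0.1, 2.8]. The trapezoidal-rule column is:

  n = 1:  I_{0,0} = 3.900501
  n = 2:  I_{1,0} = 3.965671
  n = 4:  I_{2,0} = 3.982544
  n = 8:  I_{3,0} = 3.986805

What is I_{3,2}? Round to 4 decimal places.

3.9882

Richardson extrapolation on the trapezoidal column (denominator 4−1=3):
I_{2,1} = (4·3.982544 − 3.965671) / 3 = 3.988168
I_{3,1} = 3.986805 + (3.986805 − 3.982544)/3 = 3.988225
I_{3,2} = 3.988225 + (3.988225 − 3.988168)/15 = 3.988229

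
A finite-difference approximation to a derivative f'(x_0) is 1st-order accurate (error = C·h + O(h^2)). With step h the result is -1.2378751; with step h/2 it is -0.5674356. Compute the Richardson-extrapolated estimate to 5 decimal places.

The leading error scales as h; refining by a factor of 2 reduces it by 2^1 = 2.
Extrapolated value = (2·A(h/2) − A(h)) / (2 − 1)
= (2·(-0.5674356) − (-1.2378751)) / 1
= 0.1030039 / 1 = 0.1030039

0.10300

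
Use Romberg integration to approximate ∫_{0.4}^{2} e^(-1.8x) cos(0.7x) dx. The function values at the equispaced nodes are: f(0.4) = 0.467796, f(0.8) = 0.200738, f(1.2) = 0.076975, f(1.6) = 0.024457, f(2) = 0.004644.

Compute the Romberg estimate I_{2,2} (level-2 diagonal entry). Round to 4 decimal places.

0.2033

I_{0,0} (trapezoid, 1 panel, h=1.6000): 0.377952
I_{1,0} (trapezoid, 2 panels, h=0.8000): 0.250556
I_{2,0} (trapezoid, 4 panels, h=0.4000): 0.215356
I_{1,1} = 0.250556 + (0.250556 − 0.377952)/3 = 0.208091
I_{2,1} = 0.215356 + (0.215356 − 0.250556)/3 = 0.203623
I_{2,2} = 0.203623 + (0.203623 − 0.208091)/15 = 0.203325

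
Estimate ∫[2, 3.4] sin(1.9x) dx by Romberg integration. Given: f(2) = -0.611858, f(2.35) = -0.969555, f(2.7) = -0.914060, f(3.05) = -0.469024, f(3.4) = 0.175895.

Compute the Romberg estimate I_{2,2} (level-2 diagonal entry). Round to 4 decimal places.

-0.9342

I_{0,0} (trapezoid, 1 panel, h=1.4000): -0.305174
I_{1,0} (trapezoid, 2 panels, h=0.7000): -0.792429
I_{2,0} (trapezoid, 4 panels, h=0.3500): -0.899717
I_{1,1} = -0.792429 + (-0.792429 − (-0.305174))/3 = -0.954847
I_{2,1} = -0.899717 + (-0.899717 − (-0.792429))/3 = -0.935480
I_{2,2} = -0.935480 + (-0.935480 − (-0.954847))/15 = -0.934189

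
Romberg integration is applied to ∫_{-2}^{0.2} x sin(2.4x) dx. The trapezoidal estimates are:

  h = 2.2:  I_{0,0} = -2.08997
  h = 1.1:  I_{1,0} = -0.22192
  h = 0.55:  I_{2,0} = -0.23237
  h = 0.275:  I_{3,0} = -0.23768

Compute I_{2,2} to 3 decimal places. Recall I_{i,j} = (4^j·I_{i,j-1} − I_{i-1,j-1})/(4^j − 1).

Richardson extrapolation on the trapezoidal column (denominator 4−1=3):
I_{1,1} = -0.22192 + (-0.22192 − (-2.08997))/3 = 0.40076
I_{2,1} = (4·(-0.23237) − (-0.22192)) / 3 = -0.23585
I_{2,2} = (16·(-0.23585) − 0.40076) / 15 = -0.27829

-0.278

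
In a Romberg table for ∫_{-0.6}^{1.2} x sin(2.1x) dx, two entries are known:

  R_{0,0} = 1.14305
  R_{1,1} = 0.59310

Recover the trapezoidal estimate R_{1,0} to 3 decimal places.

0.731

From R_{1,1} = (4·R_{1,0} − R_{0,0})/3, solve for R_{1,0}:
4·R_{1,0} = 3·0.59310 + 1.14305 = 2.92235
R_{1,0} = 0.73059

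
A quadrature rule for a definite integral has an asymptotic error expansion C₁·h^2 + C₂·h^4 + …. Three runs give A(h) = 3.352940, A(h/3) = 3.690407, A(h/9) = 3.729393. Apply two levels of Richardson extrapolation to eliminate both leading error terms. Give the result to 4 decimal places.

First eliminate the h^2 term (factor 3^2 = 9):
  B₁ = (9·3.690407 − 3.352940)/8 = 3.732590
  B₂ = (9·3.729393 − 3.690407)/8 = 3.734266
Then eliminate the h^4 term (factor 3^4 = 81):
  (81·3.734266 − 3.732590)/80 = 3.734287

3.7343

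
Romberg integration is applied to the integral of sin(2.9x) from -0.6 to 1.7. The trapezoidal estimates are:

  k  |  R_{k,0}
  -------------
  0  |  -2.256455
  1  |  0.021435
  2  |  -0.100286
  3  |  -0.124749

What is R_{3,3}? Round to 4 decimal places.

R_{1,1} = (4·0.021435 − (-2.256455)) / 3 = 0.780732
R_{2,1} = (4·(-0.100286) − 0.021435) / 3 = -0.140860
R_{3,1} = -0.124749 + (-0.124749 − (-0.100286))/3 = -0.132903
R_{2,2} = (16·(-0.140860) − 0.780732) / 15 = -0.202299
R_{3,2} = (16·(-0.132903) − (-0.140860)) / 15 = -0.132373
R_{3,3} = (64·(-0.132373) − (-0.202299)) / 63 = -0.131263

-0.1313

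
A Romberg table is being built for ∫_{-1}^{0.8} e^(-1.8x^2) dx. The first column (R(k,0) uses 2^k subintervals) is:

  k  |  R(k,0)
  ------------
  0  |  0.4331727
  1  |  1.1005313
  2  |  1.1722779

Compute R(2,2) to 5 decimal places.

1.18774

Richardson extrapolation on the trapezoidal column (denominator 4−1=3):
R(1,1) = (4·1.1005313 − 0.4331727) / 3 = 1.3229842
R(2,1) = (4·1.1722779 − 1.1005313) / 3 = 1.1961934
R(2,2) = (16·1.1961934 − 1.3229842) / 15 = 1.1877407
(Column j=1 coincides with Simpson's rule on the same nodes.)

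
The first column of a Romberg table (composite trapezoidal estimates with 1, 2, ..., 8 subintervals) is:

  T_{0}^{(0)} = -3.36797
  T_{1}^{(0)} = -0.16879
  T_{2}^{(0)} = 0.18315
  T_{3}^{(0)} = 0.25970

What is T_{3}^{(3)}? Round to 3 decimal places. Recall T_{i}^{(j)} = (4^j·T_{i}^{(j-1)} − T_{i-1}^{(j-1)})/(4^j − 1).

Richardson extrapolation on the trapezoidal column (denominator 4−1=3):
T_{1}^{(1)} = -0.16879 + (-0.16879 − (-3.36797))/3 = 0.89760
T_{2}^{(1)} = 0.18315 + (0.18315 − (-0.16879))/3 = 0.30046
T_{3}^{(1)} = 0.25970 + (0.25970 − 0.18315)/3 = 0.28522
T_{2}^{(2)} = (16·0.30046 − 0.89760) / 15 = 0.26065
T_{3}^{(2)} = (16·0.28522 − 0.30046) / 15 = 0.28420
T_{3}^{(3)} = (64·0.28420 − 0.26065) / 63 = 0.28457
(Column j=1 coincides with Simpson's rule on the same nodes.)

0.285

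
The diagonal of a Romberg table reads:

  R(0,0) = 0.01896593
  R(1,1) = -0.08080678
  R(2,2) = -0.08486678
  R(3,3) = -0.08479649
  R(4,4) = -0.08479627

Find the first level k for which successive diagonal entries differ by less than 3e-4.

|R(1,1) − R(0,0)| = 0.09977271 ≥ 3e-4
|R(2,2) − R(1,1)| = 0.00406000 ≥ 3e-4
|R(3,3) − R(2,2)| = 0.00007029 < 3e-4

k = 3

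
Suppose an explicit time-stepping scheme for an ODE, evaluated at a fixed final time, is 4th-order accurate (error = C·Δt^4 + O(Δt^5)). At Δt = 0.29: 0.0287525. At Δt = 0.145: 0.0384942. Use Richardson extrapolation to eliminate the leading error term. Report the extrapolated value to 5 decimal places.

0.03914

The leading error scales as Δt^4; refining by a factor of 2 reduces it by 2^4 = 16.
Extrapolated value = (16·A(Δt/2) − A(Δt)) / (16 − 1)
= (16·0.0384942 − 0.0287525) / 15
= 0.5871547 / 15 = 0.0391436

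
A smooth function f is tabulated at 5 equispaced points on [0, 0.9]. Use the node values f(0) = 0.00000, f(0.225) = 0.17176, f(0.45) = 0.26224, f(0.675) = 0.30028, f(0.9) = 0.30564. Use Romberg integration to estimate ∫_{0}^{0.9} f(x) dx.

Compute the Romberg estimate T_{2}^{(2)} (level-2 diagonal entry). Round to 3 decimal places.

T_{0}^{(0)} (trapezoid, 1 panel, h=0.9000): 0.13754
T_{1}^{(0)} (trapezoid, 2 panels, h=0.4500): 0.18678
T_{2}^{(0)} (trapezoid, 4 panels, h=0.2250): 0.19960
T_{1}^{(1)} = 0.18678 + (0.18678 − 0.13754)/3 = 0.20319
T_{2}^{(1)} = 0.19960 + (0.19960 − 0.18678)/3 = 0.20387
T_{2}^{(2)} = 0.20387 + (0.20387 − 0.20319)/15 = 0.20392

0.204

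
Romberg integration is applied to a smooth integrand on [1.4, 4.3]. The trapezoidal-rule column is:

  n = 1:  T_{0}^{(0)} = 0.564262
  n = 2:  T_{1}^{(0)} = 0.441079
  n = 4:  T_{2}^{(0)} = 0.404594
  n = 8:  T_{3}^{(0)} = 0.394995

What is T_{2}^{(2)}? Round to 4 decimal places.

0.3919

Richardson extrapolation on the trapezoidal column (denominator 4−1=3):
T_{1}^{(1)} = (4·0.441079 − 0.564262) / 3 = 0.400018
T_{2}^{(1)} = 0.404594 + (0.404594 − 0.441079)/3 = 0.392432
T_{2}^{(2)} = (16·0.392432 − 0.400018) / 15 = 0.391926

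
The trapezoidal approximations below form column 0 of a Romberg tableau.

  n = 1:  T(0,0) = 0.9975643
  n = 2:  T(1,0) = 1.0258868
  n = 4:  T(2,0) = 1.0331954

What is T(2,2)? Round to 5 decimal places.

1.03565

Richardson extrapolation on the trapezoidal column (denominator 4−1=3):
T(1,1) = (4·1.0258868 − 0.9975643) / 3 = 1.0353276
T(2,1) = (4·1.0331954 − 1.0258868) / 3 = 1.0356316
T(2,2) = 1.0356316 + (1.0356316 − 1.0353276)/15 = 1.0356519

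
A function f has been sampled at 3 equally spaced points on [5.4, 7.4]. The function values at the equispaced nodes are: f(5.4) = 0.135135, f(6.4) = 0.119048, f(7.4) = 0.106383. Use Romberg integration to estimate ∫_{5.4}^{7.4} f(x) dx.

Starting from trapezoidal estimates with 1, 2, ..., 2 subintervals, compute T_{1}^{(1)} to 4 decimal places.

0.2392

T_{0}^{(0)} (trapezoid, 1 panel, h=2.0000): 0.241518
T_{1}^{(0)} (trapezoid, 2 panels, h=1.0000): 0.239807
T_{1}^{(1)} = 0.239807 + (0.239807 − 0.241518)/3 = 0.239237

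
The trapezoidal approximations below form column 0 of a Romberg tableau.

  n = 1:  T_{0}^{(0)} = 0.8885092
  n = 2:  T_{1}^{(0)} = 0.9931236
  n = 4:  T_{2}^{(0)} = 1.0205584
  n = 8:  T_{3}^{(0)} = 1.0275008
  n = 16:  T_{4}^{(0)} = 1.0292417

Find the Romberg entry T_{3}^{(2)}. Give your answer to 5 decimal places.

1.02982

Richardson extrapolation on the trapezoidal column (denominator 4−1=3):
T_{2}^{(1)} = 1.0205584 + (1.0205584 − 0.9931236)/3 = 1.0297033
T_{3}^{(1)} = (4·1.0275008 − 1.0205584) / 3 = 1.0298149
T_{3}^{(2)} = (16·1.0298149 − 1.0297033) / 15 = 1.0298223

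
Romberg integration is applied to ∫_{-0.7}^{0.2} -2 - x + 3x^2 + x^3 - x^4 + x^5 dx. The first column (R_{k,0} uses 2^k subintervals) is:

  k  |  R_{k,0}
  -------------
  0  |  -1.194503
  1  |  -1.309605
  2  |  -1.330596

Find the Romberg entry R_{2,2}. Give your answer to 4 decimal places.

Richardson extrapolation on the trapezoidal column (denominator 4−1=3):
R_{1,1} = (4·(-1.309605) − (-1.194503)) / 3 = -1.347972
R_{2,1} = (4·(-1.330596) − (-1.309605)) / 3 = -1.337593
R_{2,2} = (16·(-1.337593) − (-1.347972)) / 15 = -1.336901

-1.3369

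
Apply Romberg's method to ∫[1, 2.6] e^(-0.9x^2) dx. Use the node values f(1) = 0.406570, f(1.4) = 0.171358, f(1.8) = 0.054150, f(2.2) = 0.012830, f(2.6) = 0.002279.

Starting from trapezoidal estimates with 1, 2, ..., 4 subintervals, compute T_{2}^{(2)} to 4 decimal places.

0.1672

T_{0}^{(0)} (trapezoid, 1 panel, h=1.6000): 0.327079
T_{1}^{(0)} (trapezoid, 2 panels, h=0.8000): 0.206860
T_{2}^{(0)} (trapezoid, 4 panels, h=0.4000): 0.177105
T_{1}^{(1)} = 0.206860 + (0.206860 − 0.327079)/3 = 0.166787
T_{2}^{(1)} = 0.177105 + (0.177105 − 0.206860)/3 = 0.167187
T_{2}^{(2)} = 0.167187 + (0.167187 − 0.166787)/15 = 0.167214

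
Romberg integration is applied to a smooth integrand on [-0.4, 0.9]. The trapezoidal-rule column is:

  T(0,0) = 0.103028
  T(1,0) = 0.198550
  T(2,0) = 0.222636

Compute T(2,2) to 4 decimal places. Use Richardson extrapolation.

0.2307

Richardson extrapolation on the trapezoidal column (denominator 4−1=3):
T(1,1) = (4·0.198550 − 0.103028) / 3 = 0.230391
T(2,1) = (4·0.222636 − 0.198550) / 3 = 0.230665
T(2,2) = (16·0.230665 − 0.230391) / 15 = 0.230683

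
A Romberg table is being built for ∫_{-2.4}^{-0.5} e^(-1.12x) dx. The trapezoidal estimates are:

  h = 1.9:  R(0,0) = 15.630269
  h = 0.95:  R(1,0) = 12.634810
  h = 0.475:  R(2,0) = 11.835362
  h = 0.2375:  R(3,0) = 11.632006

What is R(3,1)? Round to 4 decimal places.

Richardson extrapolation on the trapezoidal column (denominator 4−1=3):
R(3,1) = (4·11.632006 − 11.835362) / 3 = 11.564221

11.5642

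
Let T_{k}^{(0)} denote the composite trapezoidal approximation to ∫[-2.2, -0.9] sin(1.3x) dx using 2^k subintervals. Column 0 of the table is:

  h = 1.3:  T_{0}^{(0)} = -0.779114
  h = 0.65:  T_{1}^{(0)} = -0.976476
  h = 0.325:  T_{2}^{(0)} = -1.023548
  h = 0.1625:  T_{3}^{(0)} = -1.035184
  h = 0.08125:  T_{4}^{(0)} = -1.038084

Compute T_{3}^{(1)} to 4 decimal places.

T_{3}^{(1)} = -1.035184 + (-1.035184 − (-1.023548))/3 = -1.039063
(Column j=1 coincides with Simpson's rule on the same nodes.)

-1.0391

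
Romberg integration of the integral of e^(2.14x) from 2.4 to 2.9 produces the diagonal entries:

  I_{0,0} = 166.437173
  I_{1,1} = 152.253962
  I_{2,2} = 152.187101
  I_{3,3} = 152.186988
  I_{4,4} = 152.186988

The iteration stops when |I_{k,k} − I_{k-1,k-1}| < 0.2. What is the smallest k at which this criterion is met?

|I_{1,1} − I_{0,0}| = 14.183211 ≥ 0.2
|I_{2,2} − I_{1,1}| = 0.066861 < 0.2

k = 2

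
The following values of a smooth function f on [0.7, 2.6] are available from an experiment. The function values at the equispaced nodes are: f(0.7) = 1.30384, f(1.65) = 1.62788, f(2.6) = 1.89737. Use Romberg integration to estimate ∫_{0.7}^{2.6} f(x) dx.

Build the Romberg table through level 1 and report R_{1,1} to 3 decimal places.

R_{0,0} (trapezoid, 1 panel, h=1.9000): 3.04115
R_{1,0} (trapezoid, 2 panels, h=0.9500): 3.06706
R_{1,1} = 3.06706 + (3.06706 − 3.04115)/3 = 3.07570

3.076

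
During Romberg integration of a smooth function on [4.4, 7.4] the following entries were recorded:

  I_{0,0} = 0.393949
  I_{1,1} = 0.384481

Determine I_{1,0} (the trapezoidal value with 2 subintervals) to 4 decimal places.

0.3868

From I_{1,1} = (4·I_{1,0} − I_{0,0})/3, solve for I_{1,0}:
4·I_{1,0} = 3·0.384481 + 0.393949 = 1.547392
I_{1,0} = 0.386848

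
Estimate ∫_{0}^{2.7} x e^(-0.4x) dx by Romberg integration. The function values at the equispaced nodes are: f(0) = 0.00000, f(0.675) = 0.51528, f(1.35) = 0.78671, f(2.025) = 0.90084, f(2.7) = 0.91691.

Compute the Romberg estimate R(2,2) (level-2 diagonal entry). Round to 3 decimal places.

1.835

R(0,0) (trapezoid, 1 panel, h=2.7000): 1.23783
R(1,0) (trapezoid, 2 panels, h=1.3500): 1.68097
R(2,0) (trapezoid, 4 panels, h=0.6750): 1.79637
R(1,1) = 1.68097 + (1.68097 − 1.23783)/3 = 1.82868
R(2,1) = 1.79637 + (1.79637 − 1.68097)/3 = 1.83484
R(2,2) = 1.83484 + (1.83484 − 1.82868)/15 = 1.83525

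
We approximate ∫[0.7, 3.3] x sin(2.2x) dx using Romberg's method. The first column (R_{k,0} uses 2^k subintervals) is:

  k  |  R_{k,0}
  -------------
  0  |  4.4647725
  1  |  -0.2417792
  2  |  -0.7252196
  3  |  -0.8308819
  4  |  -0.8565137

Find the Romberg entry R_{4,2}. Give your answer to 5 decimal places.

-0.86499

Richardson extrapolation on the trapezoidal column (denominator 4−1=3):
R_{3,1} = (4·(-0.8308819) − (-0.7252196)) / 3 = -0.8661027
R_{4,1} = -0.8565137 + (-0.8565137 − (-0.8308819))/3 = -0.8650576
R_{4,2} = -0.8650576 + (-0.8650576 − (-0.8661027))/15 = -0.8649879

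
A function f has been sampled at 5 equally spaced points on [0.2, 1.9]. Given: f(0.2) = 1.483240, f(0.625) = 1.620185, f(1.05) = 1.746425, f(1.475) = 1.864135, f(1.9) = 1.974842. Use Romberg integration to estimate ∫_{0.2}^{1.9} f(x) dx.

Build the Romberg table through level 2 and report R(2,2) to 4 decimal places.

R(0,0) (trapezoid, 1 panel, h=1.7000): 2.939370
R(1,0) (trapezoid, 2 panels, h=0.8500): 2.954146
R(2,0) (trapezoid, 4 panels, h=0.4250): 2.957909
R(1,1) = 2.954146 + (2.954146 − 2.939370)/3 = 2.959071
R(2,1) = 2.957909 + (2.957909 − 2.954146)/3 = 2.959163
R(2,2) = 2.959163 + (2.959163 − 2.959071)/15 = 2.959169

2.9592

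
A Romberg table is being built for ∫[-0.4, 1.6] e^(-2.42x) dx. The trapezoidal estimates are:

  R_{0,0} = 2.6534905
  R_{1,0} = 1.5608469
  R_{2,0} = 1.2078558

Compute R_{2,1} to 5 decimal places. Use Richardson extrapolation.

Richardson extrapolation on the trapezoidal column (denominator 4−1=3):
R_{2,1} = 1.2078558 + (1.2078558 − 1.5608469)/3 = 1.0901921

1.09019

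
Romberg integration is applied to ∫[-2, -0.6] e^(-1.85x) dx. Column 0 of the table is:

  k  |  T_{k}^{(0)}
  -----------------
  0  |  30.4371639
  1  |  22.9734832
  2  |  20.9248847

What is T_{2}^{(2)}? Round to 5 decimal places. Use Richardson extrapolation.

T_{1}^{(1)} = (4·22.9734832 − 30.4371639) / 3 = 20.4855896
T_{2}^{(1)} = (4·20.9248847 − 22.9734832) / 3 = 20.2420185
T_{2}^{(2)} = (16·20.2420185 − 20.4855896) / 15 = 20.2257804

20.22578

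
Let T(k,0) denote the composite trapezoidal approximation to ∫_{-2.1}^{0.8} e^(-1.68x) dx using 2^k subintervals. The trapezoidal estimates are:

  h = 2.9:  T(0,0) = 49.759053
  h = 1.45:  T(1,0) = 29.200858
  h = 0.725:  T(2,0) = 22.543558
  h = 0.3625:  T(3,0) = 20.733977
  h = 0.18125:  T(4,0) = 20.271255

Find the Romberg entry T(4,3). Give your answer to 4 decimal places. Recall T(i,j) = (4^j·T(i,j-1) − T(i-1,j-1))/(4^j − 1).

20.1161

Richardson extrapolation on the trapezoidal column (denominator 4−1=3):
T(2,1) = (4·22.543558 − 29.200858) / 3 = 20.324458
T(3,1) = (4·20.733977 − 22.543558) / 3 = 20.130783
T(4,1) = 20.271255 + (20.271255 − 20.733977)/3 = 20.117014
T(3,2) = 20.130783 + (20.130783 − 20.324458)/15 = 20.117871
T(4,2) = (16·20.117014 − 20.130783) / 15 = 20.116096
T(4,3) = 20.116096 + (20.116096 − 20.117871)/63 = 20.116068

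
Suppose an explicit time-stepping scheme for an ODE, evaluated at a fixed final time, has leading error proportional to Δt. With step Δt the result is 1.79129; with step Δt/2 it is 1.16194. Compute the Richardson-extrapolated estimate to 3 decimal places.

0.533

The leading error scales as Δt; refining by a factor of 2 reduces it by 2^1 = 2.
Extrapolated value = (2·A(Δt/2) − A(Δt)) / (2 − 1)
= (2·1.16194 − 1.79129) / 1
= 0.53259 / 1 = 0.53259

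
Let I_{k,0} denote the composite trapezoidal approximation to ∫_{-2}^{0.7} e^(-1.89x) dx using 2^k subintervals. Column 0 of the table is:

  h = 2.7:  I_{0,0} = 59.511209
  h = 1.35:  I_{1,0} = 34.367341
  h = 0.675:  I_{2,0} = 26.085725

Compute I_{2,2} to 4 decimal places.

23.1478

Richardson extrapolation on the trapezoidal column (denominator 4−1=3):
I_{1,1} = (4·34.367341 − 59.511209) / 3 = 25.986052
I_{2,1} = 26.085725 + (26.085725 − 34.367341)/3 = 23.325186
I_{2,2} = (16·23.325186 − 25.986052) / 15 = 23.147795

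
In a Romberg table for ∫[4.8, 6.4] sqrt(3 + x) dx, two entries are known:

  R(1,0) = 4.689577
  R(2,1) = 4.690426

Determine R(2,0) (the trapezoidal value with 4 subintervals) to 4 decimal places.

4.6902

From R(2,1) = (4·R(2,0) − R(1,0))/3, solve for R(2,0):
4·R(2,0) = 3·4.690426 + 4.689577 = 18.760855
R(2,0) = 4.690214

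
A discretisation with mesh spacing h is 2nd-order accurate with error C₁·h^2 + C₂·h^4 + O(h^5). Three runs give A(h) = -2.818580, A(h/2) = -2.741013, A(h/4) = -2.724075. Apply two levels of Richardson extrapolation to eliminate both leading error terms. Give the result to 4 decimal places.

First eliminate the h^2 term (factor 2^2 = 4):
  B₁ = (4·(-2.741013) − (-2.818580))/3 = -2.715157
  B₂ = (4·(-2.724075) − (-2.741013))/3 = -2.718429
Then eliminate the h^4 term (factor 2^4 = 16):
  (16·(-2.718429) − (-2.715157))/15 = -2.718647

-2.7186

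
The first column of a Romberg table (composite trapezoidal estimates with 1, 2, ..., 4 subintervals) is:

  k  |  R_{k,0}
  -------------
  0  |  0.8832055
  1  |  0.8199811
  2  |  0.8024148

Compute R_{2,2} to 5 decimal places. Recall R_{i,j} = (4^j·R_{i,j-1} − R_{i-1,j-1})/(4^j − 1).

Richardson extrapolation on the trapezoidal column (denominator 4−1=3):
R_{1,1} = (4·0.8199811 − 0.8832055) / 3 = 0.7989063
R_{2,1} = (4·0.8024148 − 0.8199811) / 3 = 0.7965594
R_{2,2} = 0.7965594 + (0.7965594 − 0.7989063)/15 = 0.7964029
(Column j=1 coincides with Simpson's rule on the same nodes.)

0.79640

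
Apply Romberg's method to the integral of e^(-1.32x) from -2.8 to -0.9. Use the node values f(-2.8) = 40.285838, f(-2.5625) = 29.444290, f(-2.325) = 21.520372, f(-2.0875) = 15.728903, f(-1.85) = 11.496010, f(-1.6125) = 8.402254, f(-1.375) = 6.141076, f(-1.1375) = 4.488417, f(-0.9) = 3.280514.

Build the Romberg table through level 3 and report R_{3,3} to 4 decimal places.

R_{0,0} (trapezoid, 1 panel, h=1.9000): 41.388034
R_{1,0} (trapezoid, 2 panels, h=0.9500): 31.615227
R_{2,0} (trapezoid, 4 panels, h=0.4750): 28.946801
R_{3,0} (trapezoid, 8 panels, h=0.2375): 28.263568
R_{1,1} = 31.615227 + (31.615227 − 41.388034)/3 = 28.357625
R_{2,1} = 28.946801 + (28.946801 − 31.615227)/3 = 28.057326
R_{3,1} = 28.263568 + (28.263568 − 28.946801)/3 = 28.035824
R_{2,2} = 28.057326 + (28.057326 − 28.357625)/15 = 28.037306
R_{3,2} = 28.035824 + (28.035824 − 28.057326)/15 = 28.034391
R_{3,3} = 28.034391 + (28.034391 − 28.037306)/63 = 28.034345

28.0343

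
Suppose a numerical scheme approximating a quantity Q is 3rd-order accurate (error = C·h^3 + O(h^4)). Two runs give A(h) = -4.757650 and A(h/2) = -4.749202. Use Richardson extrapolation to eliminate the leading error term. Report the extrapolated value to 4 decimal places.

The leading error scales as h^3; refining by a factor of 2 reduces it by 2^3 = 8.
Extrapolated value = (8·A(h/2) − A(h)) / (8 − 1)
= (8·(-4.749202) − (-4.757650)) / 7
= -33.235966 / 7 = -4.747995

-4.7480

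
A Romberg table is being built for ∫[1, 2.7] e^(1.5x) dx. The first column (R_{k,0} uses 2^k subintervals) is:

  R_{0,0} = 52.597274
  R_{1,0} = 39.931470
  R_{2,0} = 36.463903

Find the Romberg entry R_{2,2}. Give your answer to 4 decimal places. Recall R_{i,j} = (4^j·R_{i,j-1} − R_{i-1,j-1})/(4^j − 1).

Richardson extrapolation on the trapezoidal column (denominator 4−1=3):
R_{1,1} = 39.931470 + (39.931470 − 52.597274)/3 = 35.709535
R_{2,1} = (4·36.463903 − 39.931470) / 3 = 35.308047
R_{2,2} = 35.308047 + (35.308047 − 35.709535)/15 = 35.281281

35.2813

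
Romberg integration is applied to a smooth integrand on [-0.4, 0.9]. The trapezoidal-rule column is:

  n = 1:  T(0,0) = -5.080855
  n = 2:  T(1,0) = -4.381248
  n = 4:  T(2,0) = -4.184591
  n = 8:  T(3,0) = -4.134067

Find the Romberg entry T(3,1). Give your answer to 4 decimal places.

T(3,1) = -4.134067 + (-4.134067 − (-4.184591))/3 = -4.117226

-4.1172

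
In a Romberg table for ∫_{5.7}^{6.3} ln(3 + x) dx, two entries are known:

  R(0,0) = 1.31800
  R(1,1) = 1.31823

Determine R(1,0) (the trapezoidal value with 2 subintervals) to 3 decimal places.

1.318

From R(1,1) = (4·R(1,0) − R(0,0))/3, solve for R(1,0):
4·R(1,0) = 3·1.31823 + 1.31800 = 5.27269
R(1,0) = 1.31817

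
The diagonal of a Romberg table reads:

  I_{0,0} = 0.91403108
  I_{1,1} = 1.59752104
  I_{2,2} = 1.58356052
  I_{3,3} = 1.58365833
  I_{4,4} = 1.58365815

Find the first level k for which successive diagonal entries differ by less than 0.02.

|I_{1,1} − I_{0,0}| = 0.68348996 ≥ 0.02
|I_{2,2} − I_{1,1}| = 0.01396052 < 0.02

k = 2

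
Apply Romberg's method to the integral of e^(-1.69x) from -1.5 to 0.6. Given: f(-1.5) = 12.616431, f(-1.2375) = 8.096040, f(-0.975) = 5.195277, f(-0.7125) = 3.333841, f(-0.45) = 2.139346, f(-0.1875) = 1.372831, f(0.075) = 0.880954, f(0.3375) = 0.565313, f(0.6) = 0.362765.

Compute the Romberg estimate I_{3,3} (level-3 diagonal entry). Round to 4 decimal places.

7.2507

I_{0,0} (trapezoid, 1 panel, h=2.1000): 13.628156
I_{1,0} (trapezoid, 2 panels, h=1.0500): 9.060391
I_{2,0} (trapezoid, 4 panels, h=0.5250): 7.720217
I_{3,0} (trapezoid, 8 panels, h=0.2625): 7.369215
I_{1,1} = 9.060391 + (9.060391 − 13.628156)/3 = 7.537803
I_{2,1} = 7.720217 + (7.720217 − 9.060391)/3 = 7.273492
I_{3,1} = 7.369215 + (7.369215 − 7.720217)/3 = 7.252214
I_{2,2} = 7.273492 + (7.273492 − 7.537803)/15 = 7.255871
I_{3,2} = 7.252214 + (7.252214 − 7.273492)/15 = 7.250795
I_{3,3} = 7.250795 + (7.250795 − 7.255871)/63 = 7.250714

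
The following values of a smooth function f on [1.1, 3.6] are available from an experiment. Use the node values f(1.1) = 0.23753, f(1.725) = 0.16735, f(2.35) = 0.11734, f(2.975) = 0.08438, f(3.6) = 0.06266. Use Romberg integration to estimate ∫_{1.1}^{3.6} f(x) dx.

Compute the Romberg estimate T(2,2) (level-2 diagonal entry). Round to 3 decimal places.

T(0,0) (trapezoid, 1 panel, h=2.5000): 0.37524
T(1,0) (trapezoid, 2 panels, h=1.2500): 0.33429
T(2,0) (trapezoid, 4 panels, h=0.6250): 0.32448
T(1,1) = 0.33429 + (0.33429 − 0.37524)/3 = 0.32064
T(2,1) = 0.32448 + (0.32448 − 0.33429)/3 = 0.32121
T(2,2) = 0.32121 + (0.32121 − 0.32064)/15 = 0.32125

0.321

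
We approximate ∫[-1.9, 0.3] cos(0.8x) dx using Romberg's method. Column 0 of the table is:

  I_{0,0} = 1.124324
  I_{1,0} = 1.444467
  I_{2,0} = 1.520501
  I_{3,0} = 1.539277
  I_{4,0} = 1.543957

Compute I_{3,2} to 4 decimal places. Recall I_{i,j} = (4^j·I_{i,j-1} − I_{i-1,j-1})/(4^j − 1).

1.5455

Richardson extrapolation on the trapezoidal column (denominator 4−1=3):
I_{2,1} = 1.520501 + (1.520501 − 1.444467)/3 = 1.545846
I_{3,1} = (4·1.539277 − 1.520501) / 3 = 1.545536
I_{3,2} = 1.545536 + (1.545536 − 1.545846)/15 = 1.545515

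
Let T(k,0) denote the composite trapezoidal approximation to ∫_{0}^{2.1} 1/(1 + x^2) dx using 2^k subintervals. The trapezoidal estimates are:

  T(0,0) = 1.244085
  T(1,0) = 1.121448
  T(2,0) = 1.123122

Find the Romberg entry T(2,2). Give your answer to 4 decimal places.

1.1266

Richardson extrapolation on the trapezoidal column (denominator 4−1=3):
T(1,1) = 1.121448 + (1.121448 − 1.244085)/3 = 1.080569
T(2,1) = 1.123122 + (1.123122 − 1.121448)/3 = 1.123680
T(2,2) = 1.123680 + (1.123680 − 1.080569)/15 = 1.126554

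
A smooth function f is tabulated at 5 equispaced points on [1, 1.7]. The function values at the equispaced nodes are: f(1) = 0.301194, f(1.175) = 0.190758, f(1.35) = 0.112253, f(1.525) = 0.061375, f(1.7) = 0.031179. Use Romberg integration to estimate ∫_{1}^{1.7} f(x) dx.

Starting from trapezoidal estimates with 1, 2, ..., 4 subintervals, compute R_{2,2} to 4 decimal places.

R_{0,0} (trapezoid, 1 panel, h=0.7000): 0.116331
R_{1,0} (trapezoid, 2 panels, h=0.3500): 0.097454
R_{2,0} (trapezoid, 4 panels, h=0.1750): 0.092850
R_{1,1} = 0.097454 + (0.097454 − 0.116331)/3 = 0.091162
R_{2,1} = 0.092850 + (0.092850 − 0.097454)/3 = 0.091315
R_{2,2} = 0.091315 + (0.091315 − 0.091162)/15 = 0.091325

0.0913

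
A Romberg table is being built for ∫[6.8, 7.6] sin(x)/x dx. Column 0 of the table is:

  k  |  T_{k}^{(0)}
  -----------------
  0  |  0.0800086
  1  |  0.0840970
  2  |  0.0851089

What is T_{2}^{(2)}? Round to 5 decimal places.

0.08545

Richardson extrapolation on the trapezoidal column (denominator 4−1=3):
T_{1}^{(1)} = (4·0.0840970 − 0.0800086) / 3 = 0.0854598
T_{2}^{(1)} = 0.0851089 + (0.0851089 − 0.0840970)/3 = 0.0854462
T_{2}^{(2)} = 0.0854462 + (0.0854462 − 0.0854598)/15 = 0.0854453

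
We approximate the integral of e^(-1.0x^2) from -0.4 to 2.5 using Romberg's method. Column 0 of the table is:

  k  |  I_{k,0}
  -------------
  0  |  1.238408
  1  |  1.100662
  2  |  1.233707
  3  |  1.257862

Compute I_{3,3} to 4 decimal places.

1.2647

I_{1,1} = (4·1.100662 − 1.238408) / 3 = 1.054747
I_{2,1} = (4·1.233707 − 1.100662) / 3 = 1.278055
I_{3,1} = 1.257862 + (1.257862 − 1.233707)/3 = 1.265914
I_{2,2} = 1.278055 + (1.278055 − 1.054747)/15 = 1.292942
I_{3,2} = (16·1.265914 − 1.278055) / 15 = 1.265105
I_{3,3} = (64·1.265105 − 1.292942) / 63 = 1.264663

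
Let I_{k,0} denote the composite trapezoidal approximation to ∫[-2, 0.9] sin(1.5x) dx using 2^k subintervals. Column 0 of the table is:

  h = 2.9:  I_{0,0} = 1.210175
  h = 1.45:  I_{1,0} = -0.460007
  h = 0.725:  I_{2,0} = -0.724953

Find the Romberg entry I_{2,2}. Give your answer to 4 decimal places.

-0.7997

Richardson extrapolation on the trapezoidal column (denominator 4−1=3):
I_{1,1} = -0.460007 + (-0.460007 − 1.210175)/3 = -1.016734
I_{2,1} = -0.724953 + (-0.724953 − (-0.460007))/3 = -0.813268
I_{2,2} = (16·(-0.813268) − (-1.016734)) / 15 = -0.799704
(Column j=1 coincides with Simpson's rule on the same nodes.)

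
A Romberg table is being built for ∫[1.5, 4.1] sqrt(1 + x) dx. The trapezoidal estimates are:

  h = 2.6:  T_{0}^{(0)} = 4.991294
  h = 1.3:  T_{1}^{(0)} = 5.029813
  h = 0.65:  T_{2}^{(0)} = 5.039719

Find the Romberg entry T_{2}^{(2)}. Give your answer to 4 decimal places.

Richardson extrapolation on the trapezoidal column (denominator 4−1=3):
T_{1}^{(1)} = 5.029813 + (5.029813 − 4.991294)/3 = 5.042653
T_{2}^{(1)} = 5.039719 + (5.039719 − 5.029813)/3 = 5.043021
T_{2}^{(2)} = (16·5.043021 − 5.042653) / 15 = 5.043046

5.0430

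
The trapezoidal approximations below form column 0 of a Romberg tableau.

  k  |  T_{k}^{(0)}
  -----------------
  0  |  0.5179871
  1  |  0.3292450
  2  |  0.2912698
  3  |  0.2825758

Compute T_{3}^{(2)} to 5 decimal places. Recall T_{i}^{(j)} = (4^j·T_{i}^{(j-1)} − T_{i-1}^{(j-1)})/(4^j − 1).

0.27975

Richardson extrapolation on the trapezoidal column (denominator 4−1=3):
T_{2}^{(1)} = (4·0.2912698 − 0.3292450) / 3 = 0.2786114
T_{3}^{(1)} = 0.2825758 + (0.2825758 − 0.2912698)/3 = 0.2796778
T_{3}^{(2)} = (16·0.2796778 − 0.2786114) / 15 = 0.2797489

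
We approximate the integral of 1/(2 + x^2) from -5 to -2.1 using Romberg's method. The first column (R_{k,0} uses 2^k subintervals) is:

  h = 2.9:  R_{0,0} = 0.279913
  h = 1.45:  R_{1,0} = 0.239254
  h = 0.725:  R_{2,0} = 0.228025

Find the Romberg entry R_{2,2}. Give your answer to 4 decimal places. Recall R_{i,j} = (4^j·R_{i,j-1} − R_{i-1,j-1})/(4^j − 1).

Richardson extrapolation on the trapezoidal column (denominator 4−1=3):
R_{1,1} = (4·0.239254 − 0.279913) / 3 = 0.225701
R_{2,1} = 0.228025 + (0.228025 − 0.239254)/3 = 0.224282
R_{2,2} = 0.224282 + (0.224282 − 0.225701)/15 = 0.224187

0.2242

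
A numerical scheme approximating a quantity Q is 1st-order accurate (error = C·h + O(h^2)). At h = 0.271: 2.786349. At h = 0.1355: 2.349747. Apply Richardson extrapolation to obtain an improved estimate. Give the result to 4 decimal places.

The leading error scales as h; refining by a factor of 2 reduces it by 2^1 = 2.
Extrapolated value = (2·A(h/2) − A(h)) / (2 − 1)
= (2·2.349747 − 2.786349) / 1
= 1.913145 / 1 = 1.913145

1.9131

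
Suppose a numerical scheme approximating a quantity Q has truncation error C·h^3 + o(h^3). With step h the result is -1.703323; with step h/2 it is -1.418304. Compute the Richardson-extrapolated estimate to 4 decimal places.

-1.3776

The leading error scales as h^3; refining by a factor of 2 reduces it by 2^3 = 8.
Extrapolated value = (8·A(h/2) − A(h)) / (8 − 1)
= (8·(-1.418304) − (-1.703323)) / 7
= -9.643109 / 7 = -1.377587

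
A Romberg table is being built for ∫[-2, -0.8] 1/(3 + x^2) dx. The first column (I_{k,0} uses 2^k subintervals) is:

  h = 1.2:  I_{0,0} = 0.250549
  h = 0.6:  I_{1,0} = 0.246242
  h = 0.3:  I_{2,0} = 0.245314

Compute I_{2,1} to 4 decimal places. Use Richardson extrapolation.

0.2450

I_{2,1} = (4·0.245314 − 0.246242) / 3 = 0.245005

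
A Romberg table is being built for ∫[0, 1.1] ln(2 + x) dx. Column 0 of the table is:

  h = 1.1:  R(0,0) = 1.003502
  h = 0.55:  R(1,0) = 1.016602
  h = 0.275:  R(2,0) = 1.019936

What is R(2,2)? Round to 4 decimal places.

1.0211

Richardson extrapolation on the trapezoidal column (denominator 4−1=3):
R(1,1) = 1.016602 + (1.016602 − 1.003502)/3 = 1.020969
R(2,1) = 1.019936 + (1.019936 − 1.016602)/3 = 1.021047
R(2,2) = 1.021047 + (1.021047 − 1.020969)/15 = 1.021052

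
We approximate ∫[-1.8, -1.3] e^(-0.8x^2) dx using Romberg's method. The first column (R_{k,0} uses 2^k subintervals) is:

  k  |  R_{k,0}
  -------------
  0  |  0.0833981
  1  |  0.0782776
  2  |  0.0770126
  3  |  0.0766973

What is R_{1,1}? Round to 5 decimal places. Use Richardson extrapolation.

Richardson extrapolation on the trapezoidal column (denominator 4−1=3):
R_{1,1} = (4·0.0782776 − 0.0833981) / 3 = 0.0765708

0.07657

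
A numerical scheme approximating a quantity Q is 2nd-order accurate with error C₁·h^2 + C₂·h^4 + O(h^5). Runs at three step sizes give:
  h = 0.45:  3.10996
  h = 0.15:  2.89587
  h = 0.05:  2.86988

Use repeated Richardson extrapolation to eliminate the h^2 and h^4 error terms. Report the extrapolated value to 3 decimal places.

First eliminate the h^2 term (factor 3^2 = 9):
  B₁ = (9·2.89587 − 3.10996)/8 = 2.86911
  B₂ = (9·2.86988 − 2.89587)/8 = 2.86663
Then eliminate the h^4 term (factor 3^4 = 81):
  (81·2.86663 − 2.86911)/80 = 2.86660

2.867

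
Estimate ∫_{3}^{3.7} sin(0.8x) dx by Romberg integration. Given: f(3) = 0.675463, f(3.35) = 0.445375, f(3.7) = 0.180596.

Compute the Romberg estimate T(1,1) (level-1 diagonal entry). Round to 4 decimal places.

0.3077

T(0,0) (trapezoid, 1 panel, h=0.7000): 0.299621
T(1,0) (trapezoid, 2 panels, h=0.3500): 0.305692
T(1,1) = 0.305692 + (0.305692 − 0.299621)/3 = 0.307716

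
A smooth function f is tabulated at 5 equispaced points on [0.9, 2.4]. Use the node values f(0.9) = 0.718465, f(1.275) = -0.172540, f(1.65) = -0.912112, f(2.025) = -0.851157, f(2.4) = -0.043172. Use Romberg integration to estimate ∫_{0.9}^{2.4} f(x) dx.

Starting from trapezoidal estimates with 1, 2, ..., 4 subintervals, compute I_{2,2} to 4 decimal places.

I_{0,0} (trapezoid, 1 panel, h=1.5000): 0.506470
I_{1,0} (trapezoid, 2 panels, h=0.7500): -0.430849
I_{2,0} (trapezoid, 4 panels, h=0.3750): -0.599311
I_{1,1} = -0.430849 + (-0.430849 − 0.506470)/3 = -0.743289
I_{2,1} = -0.599311 + (-0.599311 − (-0.430849))/3 = -0.655465
I_{2,2} = -0.655465 + (-0.655465 − (-0.743289))/15 = -0.649610

-0.6496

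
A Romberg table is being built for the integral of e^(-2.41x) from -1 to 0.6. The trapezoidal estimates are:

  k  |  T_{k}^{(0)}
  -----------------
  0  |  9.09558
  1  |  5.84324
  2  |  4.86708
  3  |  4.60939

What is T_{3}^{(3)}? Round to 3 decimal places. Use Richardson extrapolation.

Richardson extrapolation on the trapezoidal column (denominator 4−1=3):
T_{1}^{(1)} = (4·5.84324 − 9.09558) / 3 = 4.75913
T_{2}^{(1)} = (4·4.86708 − 5.84324) / 3 = 4.54169
T_{3}^{(1)} = (4·4.60939 − 4.86708) / 3 = 4.52349
T_{2}^{(2)} = 4.54169 + (4.54169 − 4.75913)/15 = 4.52719
T_{3}^{(2)} = 4.52349 + (4.52349 − 4.54169)/15 = 4.52228
T_{3}^{(3)} = (64·4.52228 − 4.52719) / 63 = 4.52220

4.522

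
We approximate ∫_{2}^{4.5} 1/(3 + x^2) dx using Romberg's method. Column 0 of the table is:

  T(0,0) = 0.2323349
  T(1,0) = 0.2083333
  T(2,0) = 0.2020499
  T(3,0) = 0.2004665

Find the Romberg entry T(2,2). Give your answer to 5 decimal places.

0.19993

T(1,1) = 0.2083333 + (0.2083333 − 0.2323349)/3 = 0.2003328
T(2,1) = (4·0.2020499 − 0.2083333) / 3 = 0.1999554
T(2,2) = 0.1999554 + (0.1999554 − 0.2003328)/15 = 0.1999302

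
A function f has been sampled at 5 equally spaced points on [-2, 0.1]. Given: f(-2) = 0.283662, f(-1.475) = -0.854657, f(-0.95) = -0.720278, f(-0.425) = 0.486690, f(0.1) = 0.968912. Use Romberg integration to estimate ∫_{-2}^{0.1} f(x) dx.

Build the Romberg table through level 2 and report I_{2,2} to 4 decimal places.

I_{0,0} (trapezoid, 1 panel, h=2.1000): 1.315203
I_{1,0} (trapezoid, 2 panels, h=1.0500): -0.098691
I_{2,0} (trapezoid, 4 panels, h=0.5250): -0.242528
I_{1,1} = -0.098691 + (-0.098691 − 1.315203)/3 = -0.569989
I_{2,1} = -0.242528 + (-0.242528 − (-0.098691))/3 = -0.290474
I_{2,2} = -0.290474 + (-0.290474 − (-0.569989))/15 = -0.271840

-0.2718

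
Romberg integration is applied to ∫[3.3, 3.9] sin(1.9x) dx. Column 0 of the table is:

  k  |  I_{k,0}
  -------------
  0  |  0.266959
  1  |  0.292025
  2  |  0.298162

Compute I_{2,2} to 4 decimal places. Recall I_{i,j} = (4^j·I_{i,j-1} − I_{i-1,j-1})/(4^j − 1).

I_{1,1} = (4·0.292025 − 0.266959) / 3 = 0.300380
I_{2,1} = (4·0.298162 − 0.292025) / 3 = 0.300208
I_{2,2} = 0.300208 + (0.300208 − 0.300380)/15 = 0.300197

0.3002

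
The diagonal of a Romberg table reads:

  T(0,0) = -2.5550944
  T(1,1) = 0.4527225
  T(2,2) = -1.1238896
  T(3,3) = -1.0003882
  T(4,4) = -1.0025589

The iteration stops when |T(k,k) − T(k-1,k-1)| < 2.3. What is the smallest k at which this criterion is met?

|T(1,1) − T(0,0)| = 3.0078169 ≥ 2.3
|T(2,2) − T(1,1)| = 1.5766121 < 2.3

k = 2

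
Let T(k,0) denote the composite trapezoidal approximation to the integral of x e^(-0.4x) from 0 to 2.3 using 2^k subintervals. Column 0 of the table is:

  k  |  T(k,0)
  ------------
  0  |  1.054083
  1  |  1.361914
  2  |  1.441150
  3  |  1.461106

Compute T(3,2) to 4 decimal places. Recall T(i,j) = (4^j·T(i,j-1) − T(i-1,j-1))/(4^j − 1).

1.4678

Richardson extrapolation on the trapezoidal column (denominator 4−1=3):
T(2,1) = (4·1.441150 − 1.361914) / 3 = 1.467562
T(3,1) = 1.461106 + (1.461106 − 1.441150)/3 = 1.467758
T(3,2) = (16·1.467758 − 1.467562) / 15 = 1.467771
(Column j=1 coincides with Simpson's rule on the same nodes.)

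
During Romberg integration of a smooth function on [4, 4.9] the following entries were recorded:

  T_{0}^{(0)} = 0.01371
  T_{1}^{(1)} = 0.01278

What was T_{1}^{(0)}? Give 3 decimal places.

0.013

From T_{1}^{(1)} = (4·T_{1}^{(0)} − T_{0}^{(0)})/3, solve for T_{1}^{(0)}:
4·T_{1}^{(0)} = 3·0.01278 + 0.01371 = 0.05205
T_{1}^{(0)} = 0.01301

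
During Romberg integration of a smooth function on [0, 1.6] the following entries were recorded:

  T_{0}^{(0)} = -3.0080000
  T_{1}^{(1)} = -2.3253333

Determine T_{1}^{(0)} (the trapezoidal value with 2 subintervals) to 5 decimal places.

From T_{1}^{(1)} = (4·T_{1}^{(0)} − T_{0}^{(0)})/3, solve for T_{1}^{(0)}:
4·T_{1}^{(0)} = 3·(-2.3253333) + (-3.0080000) = -9.9839999
T_{1}^{(0)} = -2.4960000

-2.49600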